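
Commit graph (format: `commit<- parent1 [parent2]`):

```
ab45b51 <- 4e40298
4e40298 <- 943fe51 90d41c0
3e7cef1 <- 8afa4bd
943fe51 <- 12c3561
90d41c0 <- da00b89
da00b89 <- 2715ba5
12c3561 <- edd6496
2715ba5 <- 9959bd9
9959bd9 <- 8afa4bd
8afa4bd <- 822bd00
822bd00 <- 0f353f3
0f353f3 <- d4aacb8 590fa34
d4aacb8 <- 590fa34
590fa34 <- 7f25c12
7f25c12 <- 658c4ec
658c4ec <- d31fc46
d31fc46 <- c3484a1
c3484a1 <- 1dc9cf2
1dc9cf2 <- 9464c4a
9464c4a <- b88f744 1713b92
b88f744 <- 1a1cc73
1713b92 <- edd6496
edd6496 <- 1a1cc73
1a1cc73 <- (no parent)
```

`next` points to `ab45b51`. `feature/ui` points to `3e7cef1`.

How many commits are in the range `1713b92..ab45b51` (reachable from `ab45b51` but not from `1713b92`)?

Reachable from ab45b51: {0f353f3, 12c3561, 1713b92, 1a1cc73, 1dc9cf2, 2715ba5, 4e40298, 590fa34, 658c4ec, 7f25c12, 822bd00, 8afa4bd, 90d41c0, 943fe51, 9464c4a, 9959bd9, ab45b51, b88f744, c3484a1, d31fc46, d4aacb8, da00b89, edd6496}.
Reachable from 1713b92: {1713b92, 1a1cc73, edd6496}.
In ab45b51's history but not 1713b92's: {0f353f3, 12c3561, 1dc9cf2, 2715ba5, 4e40298, 590fa34, 658c4ec, 7f25c12, 822bd00, 8afa4bd, 90d41c0, 943fe51, 9464c4a, 9959bd9, ab45b51, b88f744, c3484a1, d31fc46, d4aacb8, da00b89} — 20 commits.

20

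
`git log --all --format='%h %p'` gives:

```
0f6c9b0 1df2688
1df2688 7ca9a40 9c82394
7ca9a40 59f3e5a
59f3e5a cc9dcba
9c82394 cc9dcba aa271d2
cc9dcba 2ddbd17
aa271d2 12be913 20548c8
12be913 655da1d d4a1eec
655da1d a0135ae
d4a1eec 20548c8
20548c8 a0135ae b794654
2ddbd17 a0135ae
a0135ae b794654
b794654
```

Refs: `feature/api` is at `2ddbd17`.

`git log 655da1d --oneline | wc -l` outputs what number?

3

Walking parent pointers from 655da1d: reachable set = {655da1d, a0135ae, b794654}.
That is 3 commits.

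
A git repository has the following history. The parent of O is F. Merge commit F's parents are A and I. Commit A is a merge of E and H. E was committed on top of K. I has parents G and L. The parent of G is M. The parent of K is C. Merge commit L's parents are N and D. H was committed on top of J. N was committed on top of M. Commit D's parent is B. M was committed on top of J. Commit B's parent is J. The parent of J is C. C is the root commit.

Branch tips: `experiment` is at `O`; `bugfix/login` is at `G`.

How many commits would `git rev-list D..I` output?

5

Reachable from I: {B, C, D, G, I, J, L, M, N}.
Reachable from D: {B, C, D, J}.
In I's history but not D's: {G, I, L, M, N} — 5 commits.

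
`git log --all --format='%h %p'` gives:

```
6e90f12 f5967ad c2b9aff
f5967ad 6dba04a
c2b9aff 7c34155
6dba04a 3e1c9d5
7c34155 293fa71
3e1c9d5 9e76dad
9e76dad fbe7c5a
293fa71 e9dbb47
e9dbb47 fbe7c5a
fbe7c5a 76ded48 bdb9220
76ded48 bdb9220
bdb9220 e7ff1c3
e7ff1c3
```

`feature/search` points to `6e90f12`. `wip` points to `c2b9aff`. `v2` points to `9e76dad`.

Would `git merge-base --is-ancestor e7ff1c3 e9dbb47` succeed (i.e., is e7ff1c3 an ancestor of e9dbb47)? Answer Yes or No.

Ancestors of e9dbb47 (commits reachable by following parents): {76ded48, bdb9220, e7ff1c3, e9dbb47, fbe7c5a}.
e7ff1c3 is in that set, so it is an ancestor of e9dbb47.

Yes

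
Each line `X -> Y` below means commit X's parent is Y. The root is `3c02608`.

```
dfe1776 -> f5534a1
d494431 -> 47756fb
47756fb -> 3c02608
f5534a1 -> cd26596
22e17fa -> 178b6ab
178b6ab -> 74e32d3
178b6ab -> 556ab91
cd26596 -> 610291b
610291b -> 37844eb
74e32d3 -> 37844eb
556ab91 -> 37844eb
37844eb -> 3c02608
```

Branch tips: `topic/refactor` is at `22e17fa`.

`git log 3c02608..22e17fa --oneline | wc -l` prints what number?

5

Reachable from 22e17fa: {178b6ab, 22e17fa, 37844eb, 3c02608, 556ab91, 74e32d3}.
Reachable from 3c02608: {3c02608}.
In 22e17fa's history but not 3c02608's: {178b6ab, 22e17fa, 37844eb, 556ab91, 74e32d3} — 5 commits.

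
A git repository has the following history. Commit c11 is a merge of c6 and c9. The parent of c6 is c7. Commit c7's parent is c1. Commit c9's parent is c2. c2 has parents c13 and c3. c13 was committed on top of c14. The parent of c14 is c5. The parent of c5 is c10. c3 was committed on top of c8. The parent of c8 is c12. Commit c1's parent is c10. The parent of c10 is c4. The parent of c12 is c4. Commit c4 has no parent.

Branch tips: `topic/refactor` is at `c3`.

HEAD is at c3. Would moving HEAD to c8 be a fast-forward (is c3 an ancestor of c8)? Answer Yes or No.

No

A fast-forward from c3 to c8 is possible iff c3 is an ancestor of c8.
Ancestors of c8: {c12, c4, c8}.
c3 is not among them, so fast-forward is not possible.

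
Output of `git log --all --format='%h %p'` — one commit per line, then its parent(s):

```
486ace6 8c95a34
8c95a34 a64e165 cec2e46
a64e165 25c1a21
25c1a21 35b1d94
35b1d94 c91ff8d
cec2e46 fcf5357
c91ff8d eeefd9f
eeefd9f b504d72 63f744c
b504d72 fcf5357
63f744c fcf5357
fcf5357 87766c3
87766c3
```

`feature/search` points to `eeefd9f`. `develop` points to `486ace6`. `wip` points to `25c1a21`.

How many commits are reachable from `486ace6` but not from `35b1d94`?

5

Reachable from 486ace6: {25c1a21, 35b1d94, 486ace6, 63f744c, 87766c3, 8c95a34, a64e165, b504d72, c91ff8d, cec2e46, eeefd9f, fcf5357}.
Reachable from 35b1d94: {35b1d94, 63f744c, 87766c3, b504d72, c91ff8d, eeefd9f, fcf5357}.
In 486ace6's history but not 35b1d94's: {25c1a21, 486ace6, 8c95a34, a64e165, cec2e46} — 5 commits.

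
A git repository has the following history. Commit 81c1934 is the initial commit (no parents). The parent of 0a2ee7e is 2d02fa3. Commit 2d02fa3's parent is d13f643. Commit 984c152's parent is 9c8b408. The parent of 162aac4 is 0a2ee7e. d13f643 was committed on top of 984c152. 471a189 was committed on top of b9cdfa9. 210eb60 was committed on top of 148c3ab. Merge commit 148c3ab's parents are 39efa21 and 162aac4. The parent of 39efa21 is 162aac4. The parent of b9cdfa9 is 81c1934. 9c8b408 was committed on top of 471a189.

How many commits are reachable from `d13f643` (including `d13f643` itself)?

Walking parent pointers from d13f643: reachable set = {471a189, 81c1934, 984c152, 9c8b408, b9cdfa9, d13f643}.
That is 6 commits.

6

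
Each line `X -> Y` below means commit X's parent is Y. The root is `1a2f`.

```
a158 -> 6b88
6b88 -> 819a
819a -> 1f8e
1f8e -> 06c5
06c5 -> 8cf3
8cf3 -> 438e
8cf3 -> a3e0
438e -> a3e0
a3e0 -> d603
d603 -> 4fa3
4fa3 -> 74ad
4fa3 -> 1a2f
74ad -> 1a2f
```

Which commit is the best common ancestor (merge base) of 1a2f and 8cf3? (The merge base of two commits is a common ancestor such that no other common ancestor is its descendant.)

1a2f

Ancestors of 1a2f: {1a2f}.
Ancestors of 8cf3: {1a2f, 438e, 4fa3, 74ad, 8cf3, a3e0, d603}.
Common ancestors: {1a2f}.
The only common ancestor is 1a2f, so it is the merge base.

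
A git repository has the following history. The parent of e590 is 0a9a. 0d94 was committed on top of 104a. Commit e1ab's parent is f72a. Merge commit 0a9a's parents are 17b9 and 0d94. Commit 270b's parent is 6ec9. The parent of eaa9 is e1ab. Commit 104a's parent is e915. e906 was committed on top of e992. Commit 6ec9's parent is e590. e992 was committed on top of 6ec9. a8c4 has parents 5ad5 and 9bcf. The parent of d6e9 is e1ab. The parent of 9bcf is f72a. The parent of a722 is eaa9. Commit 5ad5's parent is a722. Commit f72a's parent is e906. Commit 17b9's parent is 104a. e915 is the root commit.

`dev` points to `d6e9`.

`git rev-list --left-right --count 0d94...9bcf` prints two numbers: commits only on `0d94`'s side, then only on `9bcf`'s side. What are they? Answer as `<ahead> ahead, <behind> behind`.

0 ahead, 8 behind

Reachable from 0d94: {0d94, 104a, e915}.
Reachable from 9bcf: {0a9a, 0d94, 104a, 17b9, 6ec9, 9bcf, e590, e906, e915, e992, f72a}.
Only in 0d94's history (ahead): {} — 0.
Only in 9bcf's history (behind): {0a9a, 17b9, 6ec9, 9bcf, e590, e906, e992, f72a} — 8.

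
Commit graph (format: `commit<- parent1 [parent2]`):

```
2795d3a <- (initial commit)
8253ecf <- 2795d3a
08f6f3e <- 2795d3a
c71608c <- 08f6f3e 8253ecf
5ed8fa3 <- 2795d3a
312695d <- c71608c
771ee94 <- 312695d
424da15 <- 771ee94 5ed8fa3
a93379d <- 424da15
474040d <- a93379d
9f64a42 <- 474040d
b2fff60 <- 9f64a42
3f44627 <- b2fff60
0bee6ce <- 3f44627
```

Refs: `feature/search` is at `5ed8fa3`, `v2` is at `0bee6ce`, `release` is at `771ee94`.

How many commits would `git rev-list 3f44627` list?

Walking parent pointers from 3f44627: reachable set = {08f6f3e, 2795d3a, 312695d, 3f44627, 424da15, 474040d, 5ed8fa3, 771ee94, 8253ecf, 9f64a42, a93379d, b2fff60, c71608c}.
That is 13 commits.

13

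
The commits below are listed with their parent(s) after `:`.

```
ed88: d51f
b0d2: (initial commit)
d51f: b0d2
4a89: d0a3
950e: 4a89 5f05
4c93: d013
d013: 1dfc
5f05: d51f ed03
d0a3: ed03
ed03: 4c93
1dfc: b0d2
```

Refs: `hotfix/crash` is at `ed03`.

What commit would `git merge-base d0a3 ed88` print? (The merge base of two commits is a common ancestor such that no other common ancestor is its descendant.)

b0d2

Ancestors of d0a3: {1dfc, 4c93, b0d2, d013, d0a3, ed03}.
Ancestors of ed88: {b0d2, d51f, ed88}.
Common ancestors: {b0d2}.
The only common ancestor is b0d2, so it is the merge base.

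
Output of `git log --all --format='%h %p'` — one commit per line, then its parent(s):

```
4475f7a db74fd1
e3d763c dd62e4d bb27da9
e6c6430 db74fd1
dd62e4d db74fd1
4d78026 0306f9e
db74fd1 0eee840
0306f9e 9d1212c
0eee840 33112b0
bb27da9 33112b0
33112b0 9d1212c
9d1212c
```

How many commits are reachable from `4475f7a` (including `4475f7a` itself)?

5

Walking parent pointers from 4475f7a: reachable set = {0eee840, 33112b0, 4475f7a, 9d1212c, db74fd1}.
That is 5 commits.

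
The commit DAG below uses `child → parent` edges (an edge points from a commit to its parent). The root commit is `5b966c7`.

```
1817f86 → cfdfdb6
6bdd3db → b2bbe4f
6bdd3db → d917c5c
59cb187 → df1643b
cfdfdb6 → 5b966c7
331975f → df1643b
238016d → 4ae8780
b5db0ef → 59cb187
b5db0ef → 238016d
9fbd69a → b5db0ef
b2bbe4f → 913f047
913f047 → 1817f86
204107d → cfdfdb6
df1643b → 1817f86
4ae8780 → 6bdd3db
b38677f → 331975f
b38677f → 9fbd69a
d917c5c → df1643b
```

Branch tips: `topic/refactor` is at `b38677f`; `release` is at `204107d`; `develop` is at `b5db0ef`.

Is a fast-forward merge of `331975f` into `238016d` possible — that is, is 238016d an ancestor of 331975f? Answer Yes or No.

A fast-forward from 238016d to 331975f is possible iff 238016d is an ancestor of 331975f.
Ancestors of 331975f: {1817f86, 331975f, 5b966c7, cfdfdb6, df1643b}.
238016d is not among them, so fast-forward is not possible.

No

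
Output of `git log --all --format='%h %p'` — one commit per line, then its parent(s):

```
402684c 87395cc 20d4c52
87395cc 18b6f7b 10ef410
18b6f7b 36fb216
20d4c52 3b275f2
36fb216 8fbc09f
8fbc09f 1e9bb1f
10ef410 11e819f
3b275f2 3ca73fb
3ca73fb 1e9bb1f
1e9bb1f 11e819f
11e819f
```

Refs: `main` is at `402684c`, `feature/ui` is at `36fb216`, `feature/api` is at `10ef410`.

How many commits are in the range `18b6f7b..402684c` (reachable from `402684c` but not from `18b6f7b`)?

Reachable from 402684c: {10ef410, 11e819f, 18b6f7b, 1e9bb1f, 20d4c52, 36fb216, 3b275f2, 3ca73fb, 402684c, 87395cc, 8fbc09f}.
Reachable from 18b6f7b: {11e819f, 18b6f7b, 1e9bb1f, 36fb216, 8fbc09f}.
In 402684c's history but not 18b6f7b's: {10ef410, 20d4c52, 3b275f2, 3ca73fb, 402684c, 87395cc} — 6 commits.

6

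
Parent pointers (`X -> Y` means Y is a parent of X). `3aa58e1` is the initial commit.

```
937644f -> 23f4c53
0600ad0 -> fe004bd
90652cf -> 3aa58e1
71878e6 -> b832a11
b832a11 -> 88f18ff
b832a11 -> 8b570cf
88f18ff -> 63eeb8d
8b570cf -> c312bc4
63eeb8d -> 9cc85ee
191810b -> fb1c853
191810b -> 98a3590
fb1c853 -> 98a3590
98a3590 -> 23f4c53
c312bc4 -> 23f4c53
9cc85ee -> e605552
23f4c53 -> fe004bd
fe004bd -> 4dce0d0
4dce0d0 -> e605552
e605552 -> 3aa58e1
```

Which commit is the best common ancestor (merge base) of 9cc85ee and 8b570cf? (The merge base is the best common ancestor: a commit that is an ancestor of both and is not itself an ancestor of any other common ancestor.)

Ancestors of 9cc85ee: {3aa58e1, 9cc85ee, e605552}.
Ancestors of 8b570cf: {23f4c53, 3aa58e1, 4dce0d0, 8b570cf, c312bc4, e605552, fe004bd}.
Common ancestors: {3aa58e1, e605552}.
Among these, e605552 is not an ancestor of any other common ancestor — it is the merge base.

e605552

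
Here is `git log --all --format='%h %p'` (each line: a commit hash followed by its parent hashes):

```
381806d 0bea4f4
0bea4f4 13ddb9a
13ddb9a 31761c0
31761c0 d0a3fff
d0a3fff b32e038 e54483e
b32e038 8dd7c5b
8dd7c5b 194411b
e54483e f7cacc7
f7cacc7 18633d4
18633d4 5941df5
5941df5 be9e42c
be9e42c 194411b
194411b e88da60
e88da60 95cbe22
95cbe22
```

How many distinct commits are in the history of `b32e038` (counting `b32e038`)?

Walking parent pointers from b32e038: reachable set = {194411b, 8dd7c5b, 95cbe22, b32e038, e88da60}.
That is 5 commits.

5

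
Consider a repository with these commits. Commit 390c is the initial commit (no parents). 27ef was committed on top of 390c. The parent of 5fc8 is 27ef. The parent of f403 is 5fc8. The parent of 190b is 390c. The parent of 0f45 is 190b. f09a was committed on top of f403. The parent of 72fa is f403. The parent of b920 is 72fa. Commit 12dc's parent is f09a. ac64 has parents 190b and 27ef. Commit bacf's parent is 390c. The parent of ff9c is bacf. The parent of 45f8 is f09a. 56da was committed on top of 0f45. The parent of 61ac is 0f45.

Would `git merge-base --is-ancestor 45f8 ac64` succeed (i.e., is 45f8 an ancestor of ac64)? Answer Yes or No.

Ancestors of ac64: {190b, 27ef, 390c, ac64}.
45f8 is not in that set, so it is not an ancestor of ac64.

No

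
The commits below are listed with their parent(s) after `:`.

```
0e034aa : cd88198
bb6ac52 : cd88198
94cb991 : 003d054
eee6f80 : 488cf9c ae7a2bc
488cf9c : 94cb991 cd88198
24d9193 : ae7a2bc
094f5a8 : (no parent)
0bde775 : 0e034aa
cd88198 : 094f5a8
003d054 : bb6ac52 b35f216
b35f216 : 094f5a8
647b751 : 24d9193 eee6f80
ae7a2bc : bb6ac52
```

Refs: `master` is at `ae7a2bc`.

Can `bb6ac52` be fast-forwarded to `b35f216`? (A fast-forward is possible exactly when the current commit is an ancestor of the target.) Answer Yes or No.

No

A fast-forward from bb6ac52 to b35f216 is possible iff bb6ac52 is an ancestor of b35f216.
Ancestors of b35f216: {094f5a8, b35f216}.
bb6ac52 is not among them, so fast-forward is not possible.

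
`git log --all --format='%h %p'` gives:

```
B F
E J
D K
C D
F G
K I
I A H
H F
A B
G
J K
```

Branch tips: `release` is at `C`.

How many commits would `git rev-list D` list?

8

Walking parent pointers from D: reachable set = {A, B, D, F, G, H, I, K}.
That is 8 commits.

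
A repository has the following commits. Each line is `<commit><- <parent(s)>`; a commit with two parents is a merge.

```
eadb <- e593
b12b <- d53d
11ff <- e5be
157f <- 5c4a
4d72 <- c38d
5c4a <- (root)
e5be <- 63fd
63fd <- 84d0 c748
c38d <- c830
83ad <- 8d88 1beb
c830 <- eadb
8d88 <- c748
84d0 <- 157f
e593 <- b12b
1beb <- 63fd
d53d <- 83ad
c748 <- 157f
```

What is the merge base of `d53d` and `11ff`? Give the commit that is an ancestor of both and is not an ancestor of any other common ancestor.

63fd

Ancestors of d53d: {157f, 1beb, 5c4a, 63fd, 83ad, 84d0, 8d88, c748, d53d}.
Ancestors of 11ff: {11ff, 157f, 5c4a, 63fd, 84d0, c748, e5be}.
Common ancestors: {157f, 5c4a, 63fd, 84d0, c748}.
Among these, 63fd is not an ancestor of any other common ancestor — it is the merge base.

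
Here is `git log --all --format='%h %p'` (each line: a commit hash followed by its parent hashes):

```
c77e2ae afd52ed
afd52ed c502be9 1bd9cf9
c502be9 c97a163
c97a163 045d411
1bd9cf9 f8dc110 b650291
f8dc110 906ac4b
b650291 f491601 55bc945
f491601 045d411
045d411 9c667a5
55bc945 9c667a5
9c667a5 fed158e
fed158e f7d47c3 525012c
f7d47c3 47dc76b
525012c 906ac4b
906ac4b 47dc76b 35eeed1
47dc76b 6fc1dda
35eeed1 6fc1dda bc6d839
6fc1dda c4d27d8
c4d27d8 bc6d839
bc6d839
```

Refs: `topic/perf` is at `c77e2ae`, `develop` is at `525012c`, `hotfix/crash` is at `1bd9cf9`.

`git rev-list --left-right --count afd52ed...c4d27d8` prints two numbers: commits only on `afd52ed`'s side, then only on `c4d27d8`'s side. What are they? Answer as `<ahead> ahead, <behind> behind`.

17 ahead, 0 behind

Reachable from afd52ed: {045d411, 1bd9cf9, 35eeed1, 47dc76b, 525012c, 55bc945, 6fc1dda, 906ac4b, 9c667a5, afd52ed, b650291, bc6d839, c4d27d8, c502be9, c97a163, f491601, f7d47c3, f8dc110, fed158e}.
Reachable from c4d27d8: {bc6d839, c4d27d8}.
Only in afd52ed's history (ahead): {045d411, 1bd9cf9, 35eeed1, 47dc76b, 525012c, 55bc945, 6fc1dda, 906ac4b, 9c667a5, afd52ed, b650291, c502be9, c97a163, f491601, f7d47c3, f8dc110, fed158e} — 17.
Only in c4d27d8's history (behind): {} — 0.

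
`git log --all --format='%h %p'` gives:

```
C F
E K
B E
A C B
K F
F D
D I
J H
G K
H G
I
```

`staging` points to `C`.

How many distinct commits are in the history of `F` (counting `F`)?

3

Walking parent pointers from F: reachable set = {D, F, I}.
That is 3 commits.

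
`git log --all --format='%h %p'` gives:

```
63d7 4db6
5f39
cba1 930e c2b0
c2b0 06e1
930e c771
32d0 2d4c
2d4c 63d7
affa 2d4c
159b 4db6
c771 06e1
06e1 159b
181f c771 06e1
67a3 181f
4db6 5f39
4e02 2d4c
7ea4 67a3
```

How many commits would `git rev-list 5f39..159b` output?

2

Reachable from 159b: {159b, 4db6, 5f39}.
Reachable from 5f39: {5f39}.
In 159b's history but not 5f39's: {159b, 4db6} — 2 commits.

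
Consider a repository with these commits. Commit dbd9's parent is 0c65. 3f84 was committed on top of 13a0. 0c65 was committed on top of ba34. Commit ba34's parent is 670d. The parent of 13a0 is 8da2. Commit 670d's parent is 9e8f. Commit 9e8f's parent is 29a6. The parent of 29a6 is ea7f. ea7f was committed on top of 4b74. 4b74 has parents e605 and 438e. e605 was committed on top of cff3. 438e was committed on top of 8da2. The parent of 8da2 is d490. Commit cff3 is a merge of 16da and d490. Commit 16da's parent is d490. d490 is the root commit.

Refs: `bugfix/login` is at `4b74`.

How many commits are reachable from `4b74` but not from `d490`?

6

Reachable from 4b74: {16da, 438e, 4b74, 8da2, cff3, d490, e605}.
Reachable from d490: {d490}.
In 4b74's history but not d490's: {16da, 438e, 4b74, 8da2, cff3, e605} — 6 commits.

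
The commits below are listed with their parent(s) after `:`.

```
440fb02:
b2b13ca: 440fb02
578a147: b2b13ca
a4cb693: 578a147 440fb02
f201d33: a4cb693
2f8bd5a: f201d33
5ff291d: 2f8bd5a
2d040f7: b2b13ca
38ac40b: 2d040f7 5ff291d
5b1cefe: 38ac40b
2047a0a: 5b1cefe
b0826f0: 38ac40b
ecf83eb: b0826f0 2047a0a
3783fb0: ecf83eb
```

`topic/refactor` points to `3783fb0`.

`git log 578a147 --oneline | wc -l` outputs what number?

Walking parent pointers from 578a147: reachable set = {440fb02, 578a147, b2b13ca}.
That is 3 commits.

3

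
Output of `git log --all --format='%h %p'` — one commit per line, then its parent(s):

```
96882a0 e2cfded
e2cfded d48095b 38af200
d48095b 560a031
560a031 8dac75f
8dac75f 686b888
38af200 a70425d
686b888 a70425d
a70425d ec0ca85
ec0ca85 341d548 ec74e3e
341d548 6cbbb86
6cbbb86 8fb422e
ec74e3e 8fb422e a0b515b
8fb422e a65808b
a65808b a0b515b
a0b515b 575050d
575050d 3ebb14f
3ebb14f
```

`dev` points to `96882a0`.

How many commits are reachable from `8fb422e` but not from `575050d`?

3

Reachable from 8fb422e: {3ebb14f, 575050d, 8fb422e, a0b515b, a65808b}.
Reachable from 575050d: {3ebb14f, 575050d}.
In 8fb422e's history but not 575050d's: {8fb422e, a0b515b, a65808b} — 3 commits.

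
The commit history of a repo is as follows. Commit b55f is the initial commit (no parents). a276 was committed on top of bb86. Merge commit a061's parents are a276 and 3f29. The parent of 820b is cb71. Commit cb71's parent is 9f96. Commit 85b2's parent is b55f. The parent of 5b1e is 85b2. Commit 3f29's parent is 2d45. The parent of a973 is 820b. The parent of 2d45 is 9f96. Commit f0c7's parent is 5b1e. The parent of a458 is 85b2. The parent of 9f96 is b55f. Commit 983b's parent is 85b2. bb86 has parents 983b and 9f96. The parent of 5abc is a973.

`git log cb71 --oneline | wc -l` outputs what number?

3

Walking parent pointers from cb71: reachable set = {9f96, b55f, cb71}.
That is 3 commits.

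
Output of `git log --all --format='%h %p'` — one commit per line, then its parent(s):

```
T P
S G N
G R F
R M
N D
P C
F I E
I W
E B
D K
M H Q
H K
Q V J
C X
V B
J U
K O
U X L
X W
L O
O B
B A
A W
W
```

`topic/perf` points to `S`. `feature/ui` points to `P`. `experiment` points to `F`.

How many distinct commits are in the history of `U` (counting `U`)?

7

Walking parent pointers from U: reachable set = {A, B, L, O, U, W, X}.
That is 7 commits.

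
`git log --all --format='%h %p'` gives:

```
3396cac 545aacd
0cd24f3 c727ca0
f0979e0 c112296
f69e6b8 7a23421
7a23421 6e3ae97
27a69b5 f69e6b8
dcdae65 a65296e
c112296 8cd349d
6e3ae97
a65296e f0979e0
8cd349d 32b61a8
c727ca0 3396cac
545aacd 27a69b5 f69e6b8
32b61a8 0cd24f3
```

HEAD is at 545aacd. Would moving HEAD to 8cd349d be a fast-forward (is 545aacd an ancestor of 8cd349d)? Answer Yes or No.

A fast-forward from 545aacd to 8cd349d is possible iff 545aacd is an ancestor of 8cd349d.
Ancestors of 8cd349d: {0cd24f3, 27a69b5, 32b61a8, 3396cac, 545aacd, 6e3ae97, 7a23421, 8cd349d, c727ca0, f69e6b8}.
545aacd is among them, so fast-forward is possible.

Yes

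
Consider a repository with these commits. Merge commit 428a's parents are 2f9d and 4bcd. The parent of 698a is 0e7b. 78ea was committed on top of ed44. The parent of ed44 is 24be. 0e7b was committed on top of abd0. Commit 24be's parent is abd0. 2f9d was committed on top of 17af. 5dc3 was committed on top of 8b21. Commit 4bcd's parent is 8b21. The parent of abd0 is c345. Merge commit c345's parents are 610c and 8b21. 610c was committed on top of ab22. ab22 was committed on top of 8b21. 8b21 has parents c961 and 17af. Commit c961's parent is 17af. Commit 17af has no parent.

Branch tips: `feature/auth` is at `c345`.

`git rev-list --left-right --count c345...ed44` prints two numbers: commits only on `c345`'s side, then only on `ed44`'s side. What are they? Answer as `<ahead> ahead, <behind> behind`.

Reachable from c345: {17af, 610c, 8b21, ab22, c345, c961}.
Reachable from ed44: {17af, 24be, 610c, 8b21, ab22, abd0, c345, c961, ed44}.
Only in c345's history (ahead): {} — 0.
Only in ed44's history (behind): {24be, abd0, ed44} — 3.

0 ahead, 3 behind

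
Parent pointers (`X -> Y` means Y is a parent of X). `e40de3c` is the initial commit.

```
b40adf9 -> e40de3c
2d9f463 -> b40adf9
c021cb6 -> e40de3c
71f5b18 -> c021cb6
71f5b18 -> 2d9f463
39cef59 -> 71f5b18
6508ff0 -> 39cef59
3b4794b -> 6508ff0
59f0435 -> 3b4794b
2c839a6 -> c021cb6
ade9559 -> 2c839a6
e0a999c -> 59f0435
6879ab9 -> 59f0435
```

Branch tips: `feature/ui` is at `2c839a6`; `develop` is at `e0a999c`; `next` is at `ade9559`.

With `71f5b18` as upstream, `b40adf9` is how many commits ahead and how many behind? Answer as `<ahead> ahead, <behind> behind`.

0 ahead, 3 behind

Reachable from b40adf9: {b40adf9, e40de3c}.
Reachable from 71f5b18: {2d9f463, 71f5b18, b40adf9, c021cb6, e40de3c}.
Only in b40adf9's history (ahead): {} — 0.
Only in 71f5b18's history (behind): {2d9f463, 71f5b18, c021cb6} — 3.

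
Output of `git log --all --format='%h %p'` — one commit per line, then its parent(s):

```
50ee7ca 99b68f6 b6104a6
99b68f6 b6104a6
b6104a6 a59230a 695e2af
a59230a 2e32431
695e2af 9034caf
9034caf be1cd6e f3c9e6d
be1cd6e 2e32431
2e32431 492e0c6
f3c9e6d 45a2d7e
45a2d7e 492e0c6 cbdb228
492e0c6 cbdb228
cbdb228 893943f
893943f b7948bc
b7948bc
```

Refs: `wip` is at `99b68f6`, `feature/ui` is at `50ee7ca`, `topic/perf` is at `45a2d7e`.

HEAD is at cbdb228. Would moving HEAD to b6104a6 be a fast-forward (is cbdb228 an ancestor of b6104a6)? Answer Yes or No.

Yes

A fast-forward from cbdb228 to b6104a6 is possible iff cbdb228 is an ancestor of b6104a6.
Ancestors of b6104a6: {2e32431, 45a2d7e, 492e0c6, 695e2af, 893943f, 9034caf, a59230a, b6104a6, b7948bc, be1cd6e, cbdb228, f3c9e6d}.
cbdb228 is among them, so fast-forward is possible.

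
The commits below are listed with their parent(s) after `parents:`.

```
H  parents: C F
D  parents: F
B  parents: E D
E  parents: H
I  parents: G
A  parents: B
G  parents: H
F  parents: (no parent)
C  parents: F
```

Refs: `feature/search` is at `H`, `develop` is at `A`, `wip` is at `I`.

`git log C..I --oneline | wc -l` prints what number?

Reachable from I: {C, F, G, H, I}.
Reachable from C: {C, F}.
In I's history but not C's: {G, H, I} — 3 commits.

3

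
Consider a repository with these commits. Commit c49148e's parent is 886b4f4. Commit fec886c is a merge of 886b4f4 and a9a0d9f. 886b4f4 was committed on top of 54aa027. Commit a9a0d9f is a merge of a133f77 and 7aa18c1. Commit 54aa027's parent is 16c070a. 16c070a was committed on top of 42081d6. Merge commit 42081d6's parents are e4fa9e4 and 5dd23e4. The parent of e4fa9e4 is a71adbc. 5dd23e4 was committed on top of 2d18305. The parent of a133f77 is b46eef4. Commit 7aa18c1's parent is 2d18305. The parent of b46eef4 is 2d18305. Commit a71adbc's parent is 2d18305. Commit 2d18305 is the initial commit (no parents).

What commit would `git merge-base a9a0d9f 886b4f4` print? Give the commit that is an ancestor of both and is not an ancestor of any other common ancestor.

Ancestors of a9a0d9f: {2d18305, 7aa18c1, a133f77, a9a0d9f, b46eef4}.
Ancestors of 886b4f4: {16c070a, 2d18305, 42081d6, 54aa027, 5dd23e4, 886b4f4, a71adbc, e4fa9e4}.
Common ancestors: {2d18305}.
The only common ancestor is 2d18305, so it is the merge base.

2d18305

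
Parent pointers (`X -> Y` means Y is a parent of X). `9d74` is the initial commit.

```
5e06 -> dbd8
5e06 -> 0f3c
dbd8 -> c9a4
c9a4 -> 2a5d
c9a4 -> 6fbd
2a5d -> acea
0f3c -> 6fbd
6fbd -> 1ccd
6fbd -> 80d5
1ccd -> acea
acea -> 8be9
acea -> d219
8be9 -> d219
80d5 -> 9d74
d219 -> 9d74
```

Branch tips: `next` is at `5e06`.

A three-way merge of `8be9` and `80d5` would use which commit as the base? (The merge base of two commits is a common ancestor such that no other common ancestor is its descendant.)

9d74

Ancestors of 8be9: {8be9, 9d74, d219}.
Ancestors of 80d5: {80d5, 9d74}.
Common ancestors: {9d74}.
The only common ancestor is 9d74, so it is the merge base.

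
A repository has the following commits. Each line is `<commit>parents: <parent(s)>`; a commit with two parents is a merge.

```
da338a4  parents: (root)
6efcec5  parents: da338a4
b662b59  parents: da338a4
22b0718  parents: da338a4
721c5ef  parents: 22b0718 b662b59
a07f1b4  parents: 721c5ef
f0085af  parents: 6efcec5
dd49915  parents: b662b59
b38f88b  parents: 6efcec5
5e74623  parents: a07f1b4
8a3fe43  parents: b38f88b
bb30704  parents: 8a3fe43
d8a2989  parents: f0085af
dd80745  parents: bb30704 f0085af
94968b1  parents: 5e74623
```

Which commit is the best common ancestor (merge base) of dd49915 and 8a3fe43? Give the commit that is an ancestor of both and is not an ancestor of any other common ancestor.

da338a4

Ancestors of dd49915: {b662b59, da338a4, dd49915}.
Ancestors of 8a3fe43: {6efcec5, 8a3fe43, b38f88b, da338a4}.
Common ancestors: {da338a4}.
The only common ancestor is da338a4, so it is the merge base.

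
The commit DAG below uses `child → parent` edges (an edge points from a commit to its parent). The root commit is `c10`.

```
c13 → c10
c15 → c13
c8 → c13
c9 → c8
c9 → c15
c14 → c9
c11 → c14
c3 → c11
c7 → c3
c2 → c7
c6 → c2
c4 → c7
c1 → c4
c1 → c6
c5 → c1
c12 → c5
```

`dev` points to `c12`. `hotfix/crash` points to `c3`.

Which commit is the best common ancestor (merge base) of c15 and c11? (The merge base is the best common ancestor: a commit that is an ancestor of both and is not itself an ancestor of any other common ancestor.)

Ancestors of c15: {c10, c13, c15}.
Ancestors of c11: {c10, c11, c13, c14, c15, c8, c9}.
Common ancestors: {c10, c13, c15}.
Among these, c15 is not an ancestor of any other common ancestor — it is the merge base.

c15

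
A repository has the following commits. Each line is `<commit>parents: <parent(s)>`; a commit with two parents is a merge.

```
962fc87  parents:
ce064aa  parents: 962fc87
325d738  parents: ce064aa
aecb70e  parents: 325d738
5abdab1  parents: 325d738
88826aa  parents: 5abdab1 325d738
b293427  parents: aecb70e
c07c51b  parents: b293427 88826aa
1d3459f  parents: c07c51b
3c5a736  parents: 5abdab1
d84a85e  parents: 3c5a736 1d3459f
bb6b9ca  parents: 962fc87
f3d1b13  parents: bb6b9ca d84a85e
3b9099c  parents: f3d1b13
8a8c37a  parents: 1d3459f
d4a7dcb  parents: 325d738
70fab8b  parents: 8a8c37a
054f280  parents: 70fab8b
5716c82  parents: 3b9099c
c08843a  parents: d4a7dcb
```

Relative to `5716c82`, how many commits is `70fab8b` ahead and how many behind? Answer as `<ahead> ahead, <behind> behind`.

2 ahead, 6 behind

Reachable from 70fab8b: {1d3459f, 325d738, 5abdab1, 70fab8b, 88826aa, 8a8c37a, 962fc87, aecb70e, b293427, c07c51b, ce064aa}.
Reachable from 5716c82: {1d3459f, 325d738, 3b9099c, 3c5a736, 5716c82, 5abdab1, 88826aa, 962fc87, aecb70e, b293427, bb6b9ca, c07c51b, ce064aa, d84a85e, f3d1b13}.
Only in 70fab8b's history (ahead): {70fab8b, 8a8c37a} — 2.
Only in 5716c82's history (behind): {3b9099c, 3c5a736, 5716c82, bb6b9ca, d84a85e, f3d1b13} — 6.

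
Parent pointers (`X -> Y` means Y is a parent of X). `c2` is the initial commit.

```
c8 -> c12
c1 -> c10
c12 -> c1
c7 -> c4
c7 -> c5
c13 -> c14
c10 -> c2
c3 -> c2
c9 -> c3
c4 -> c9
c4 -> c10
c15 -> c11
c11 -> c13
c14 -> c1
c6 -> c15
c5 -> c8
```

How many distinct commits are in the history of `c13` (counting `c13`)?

5

Walking parent pointers from c13: reachable set = {c1, c10, c13, c14, c2}.
That is 5 commits.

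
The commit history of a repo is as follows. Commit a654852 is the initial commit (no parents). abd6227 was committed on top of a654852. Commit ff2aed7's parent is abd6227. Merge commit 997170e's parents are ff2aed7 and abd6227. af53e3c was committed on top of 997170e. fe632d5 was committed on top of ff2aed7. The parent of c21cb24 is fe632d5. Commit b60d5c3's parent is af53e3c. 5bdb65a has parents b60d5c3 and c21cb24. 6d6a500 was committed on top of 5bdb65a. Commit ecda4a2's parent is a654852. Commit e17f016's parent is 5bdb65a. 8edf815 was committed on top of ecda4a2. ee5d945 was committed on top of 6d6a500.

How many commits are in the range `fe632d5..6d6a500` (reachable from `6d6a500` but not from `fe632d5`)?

Reachable from 6d6a500: {5bdb65a, 6d6a500, 997170e, a654852, abd6227, af53e3c, b60d5c3, c21cb24, fe632d5, ff2aed7}.
Reachable from fe632d5: {a654852, abd6227, fe632d5, ff2aed7}.
In 6d6a500's history but not fe632d5's: {5bdb65a, 6d6a500, 997170e, af53e3c, b60d5c3, c21cb24} — 6 commits.

6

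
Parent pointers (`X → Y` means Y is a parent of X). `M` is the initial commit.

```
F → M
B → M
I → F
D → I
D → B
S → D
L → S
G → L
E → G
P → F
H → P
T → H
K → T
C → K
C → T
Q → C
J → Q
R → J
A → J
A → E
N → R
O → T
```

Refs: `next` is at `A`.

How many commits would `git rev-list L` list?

Walking parent pointers from L: reachable set = {B, D, F, I, L, M, S}.
That is 7 commits.

7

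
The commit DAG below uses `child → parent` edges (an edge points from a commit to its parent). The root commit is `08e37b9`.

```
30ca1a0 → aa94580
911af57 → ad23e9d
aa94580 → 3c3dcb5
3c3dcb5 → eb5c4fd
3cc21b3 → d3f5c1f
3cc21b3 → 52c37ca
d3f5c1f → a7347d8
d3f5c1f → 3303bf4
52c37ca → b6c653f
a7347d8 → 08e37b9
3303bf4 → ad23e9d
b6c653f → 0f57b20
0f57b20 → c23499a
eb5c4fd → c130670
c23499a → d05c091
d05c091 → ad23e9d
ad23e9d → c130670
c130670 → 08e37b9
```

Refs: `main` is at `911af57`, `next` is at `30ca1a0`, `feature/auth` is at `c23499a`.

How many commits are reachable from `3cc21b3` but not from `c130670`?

10

Reachable from 3cc21b3: {08e37b9, 0f57b20, 3303bf4, 3cc21b3, 52c37ca, a7347d8, ad23e9d, b6c653f, c130670, c23499a, d05c091, d3f5c1f}.
Reachable from c130670: {08e37b9, c130670}.
In 3cc21b3's history but not c130670's: {0f57b20, 3303bf4, 3cc21b3, 52c37ca, a7347d8, ad23e9d, b6c653f, c23499a, d05c091, d3f5c1f} — 10 commits.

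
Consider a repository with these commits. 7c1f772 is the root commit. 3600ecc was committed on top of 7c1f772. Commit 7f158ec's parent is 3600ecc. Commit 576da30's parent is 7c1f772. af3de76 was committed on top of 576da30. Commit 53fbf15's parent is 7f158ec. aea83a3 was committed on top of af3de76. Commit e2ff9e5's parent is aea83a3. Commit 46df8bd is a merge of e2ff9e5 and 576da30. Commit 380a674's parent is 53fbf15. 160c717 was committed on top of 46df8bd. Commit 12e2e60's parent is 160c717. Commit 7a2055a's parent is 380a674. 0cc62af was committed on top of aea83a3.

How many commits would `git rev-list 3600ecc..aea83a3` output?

3

Reachable from aea83a3: {576da30, 7c1f772, aea83a3, af3de76}.
Reachable from 3600ecc: {3600ecc, 7c1f772}.
In aea83a3's history but not 3600ecc's: {576da30, aea83a3, af3de76} — 3 commits.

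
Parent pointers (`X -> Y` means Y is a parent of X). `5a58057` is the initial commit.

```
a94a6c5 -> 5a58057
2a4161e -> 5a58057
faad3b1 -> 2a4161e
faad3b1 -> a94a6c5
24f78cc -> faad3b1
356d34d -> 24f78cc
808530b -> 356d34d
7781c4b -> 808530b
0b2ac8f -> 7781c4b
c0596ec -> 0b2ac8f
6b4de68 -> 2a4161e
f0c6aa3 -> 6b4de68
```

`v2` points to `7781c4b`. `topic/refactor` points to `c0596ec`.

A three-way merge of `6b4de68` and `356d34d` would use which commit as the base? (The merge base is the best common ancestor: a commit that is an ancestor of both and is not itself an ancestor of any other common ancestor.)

Ancestors of 6b4de68: {2a4161e, 5a58057, 6b4de68}.
Ancestors of 356d34d: {24f78cc, 2a4161e, 356d34d, 5a58057, a94a6c5, faad3b1}.
Common ancestors: {2a4161e, 5a58057}.
Among these, 2a4161e is not an ancestor of any other common ancestor — it is the merge base.

2a4161e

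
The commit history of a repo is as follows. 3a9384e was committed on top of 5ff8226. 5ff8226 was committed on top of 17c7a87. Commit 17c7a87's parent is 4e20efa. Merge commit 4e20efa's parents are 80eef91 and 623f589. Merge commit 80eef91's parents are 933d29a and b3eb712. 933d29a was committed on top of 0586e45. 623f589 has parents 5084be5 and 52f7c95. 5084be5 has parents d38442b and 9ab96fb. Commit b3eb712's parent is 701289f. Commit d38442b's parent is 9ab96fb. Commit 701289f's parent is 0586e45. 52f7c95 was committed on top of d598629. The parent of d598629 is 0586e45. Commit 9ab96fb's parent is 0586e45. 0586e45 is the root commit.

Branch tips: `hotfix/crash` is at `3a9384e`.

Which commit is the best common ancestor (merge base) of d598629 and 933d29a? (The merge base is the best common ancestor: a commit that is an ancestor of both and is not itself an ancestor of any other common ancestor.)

0586e45

Ancestors of d598629: {0586e45, d598629}.
Ancestors of 933d29a: {0586e45, 933d29a}.
Common ancestors: {0586e45}.
The only common ancestor is 0586e45, so it is the merge base.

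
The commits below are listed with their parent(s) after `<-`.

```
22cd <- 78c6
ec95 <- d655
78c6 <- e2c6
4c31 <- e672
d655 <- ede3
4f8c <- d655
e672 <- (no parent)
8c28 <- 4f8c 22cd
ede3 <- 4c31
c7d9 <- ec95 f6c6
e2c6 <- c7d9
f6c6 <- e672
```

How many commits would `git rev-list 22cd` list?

Walking parent pointers from 22cd: reachable set = {22cd, 4c31, 78c6, c7d9, d655, e2c6, e672, ec95, ede3, f6c6}.
That is 10 commits.

10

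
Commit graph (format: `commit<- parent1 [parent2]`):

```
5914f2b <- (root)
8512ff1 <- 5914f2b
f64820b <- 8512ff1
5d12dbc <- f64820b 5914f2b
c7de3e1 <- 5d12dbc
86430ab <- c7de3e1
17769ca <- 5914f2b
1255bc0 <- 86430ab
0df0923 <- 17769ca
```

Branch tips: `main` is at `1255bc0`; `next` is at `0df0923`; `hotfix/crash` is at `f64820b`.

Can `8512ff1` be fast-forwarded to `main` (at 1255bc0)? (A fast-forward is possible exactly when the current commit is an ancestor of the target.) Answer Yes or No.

Yes

A fast-forward from 8512ff1 to 1255bc0 is possible iff 8512ff1 is an ancestor of 1255bc0.
Ancestors of 1255bc0: {1255bc0, 5914f2b, 5d12dbc, 8512ff1, 86430ab, c7de3e1, f64820b}.
8512ff1 is among them, so fast-forward is possible.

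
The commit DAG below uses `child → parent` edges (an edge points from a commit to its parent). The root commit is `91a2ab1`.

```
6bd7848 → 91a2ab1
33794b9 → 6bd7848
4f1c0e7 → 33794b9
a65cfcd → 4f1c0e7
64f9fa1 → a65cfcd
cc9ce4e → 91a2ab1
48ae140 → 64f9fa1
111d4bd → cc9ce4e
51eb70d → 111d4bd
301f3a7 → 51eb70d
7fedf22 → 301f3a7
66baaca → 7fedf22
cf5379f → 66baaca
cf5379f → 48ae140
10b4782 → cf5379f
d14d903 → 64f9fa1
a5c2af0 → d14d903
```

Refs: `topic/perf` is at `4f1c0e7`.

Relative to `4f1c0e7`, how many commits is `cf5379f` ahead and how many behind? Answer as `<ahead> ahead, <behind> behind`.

Reachable from cf5379f: {111d4bd, 301f3a7, 33794b9, 48ae140, 4f1c0e7, 51eb70d, 64f9fa1, 66baaca, 6bd7848, 7fedf22, 91a2ab1, a65cfcd, cc9ce4e, cf5379f}.
Reachable from 4f1c0e7: {33794b9, 4f1c0e7, 6bd7848, 91a2ab1}.
Only in cf5379f's history (ahead): {111d4bd, 301f3a7, 48ae140, 51eb70d, 64f9fa1, 66baaca, 7fedf22, a65cfcd, cc9ce4e, cf5379f} — 10.
Only in 4f1c0e7's history (behind): {} — 0.

10 ahead, 0 behind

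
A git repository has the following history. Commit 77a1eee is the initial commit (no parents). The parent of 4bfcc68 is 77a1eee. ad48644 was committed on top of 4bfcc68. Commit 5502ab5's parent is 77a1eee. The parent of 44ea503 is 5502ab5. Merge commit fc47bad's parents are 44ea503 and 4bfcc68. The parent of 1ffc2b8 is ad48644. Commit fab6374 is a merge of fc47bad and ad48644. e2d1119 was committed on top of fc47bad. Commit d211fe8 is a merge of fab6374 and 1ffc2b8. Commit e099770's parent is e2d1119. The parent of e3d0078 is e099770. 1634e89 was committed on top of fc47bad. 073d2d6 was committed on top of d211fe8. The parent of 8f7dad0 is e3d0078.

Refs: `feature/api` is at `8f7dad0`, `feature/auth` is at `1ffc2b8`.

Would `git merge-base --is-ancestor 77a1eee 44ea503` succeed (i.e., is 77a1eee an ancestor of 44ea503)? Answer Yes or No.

Ancestors of 44ea503 (commits reachable by following parents): {44ea503, 5502ab5, 77a1eee}.
77a1eee is in that set, so it is an ancestor of 44ea503.

Yes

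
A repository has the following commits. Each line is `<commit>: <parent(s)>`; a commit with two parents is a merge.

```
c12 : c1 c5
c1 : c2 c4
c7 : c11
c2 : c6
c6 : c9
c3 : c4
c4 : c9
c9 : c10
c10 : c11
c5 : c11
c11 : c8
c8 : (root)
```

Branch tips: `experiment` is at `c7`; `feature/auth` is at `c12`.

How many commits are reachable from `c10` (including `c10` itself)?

Walking parent pointers from c10: reachable set = {c10, c11, c8}.
That is 3 commits.

3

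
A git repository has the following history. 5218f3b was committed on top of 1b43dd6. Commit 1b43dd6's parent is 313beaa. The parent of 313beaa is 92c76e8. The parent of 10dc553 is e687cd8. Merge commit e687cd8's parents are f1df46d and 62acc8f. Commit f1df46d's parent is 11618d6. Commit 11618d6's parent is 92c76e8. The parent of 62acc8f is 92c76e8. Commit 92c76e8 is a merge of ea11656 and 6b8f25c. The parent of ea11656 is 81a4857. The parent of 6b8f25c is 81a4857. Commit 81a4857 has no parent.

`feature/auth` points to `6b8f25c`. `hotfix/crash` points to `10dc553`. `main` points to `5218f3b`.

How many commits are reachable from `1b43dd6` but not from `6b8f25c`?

4

Reachable from 1b43dd6: {1b43dd6, 313beaa, 6b8f25c, 81a4857, 92c76e8, ea11656}.
Reachable from 6b8f25c: {6b8f25c, 81a4857}.
In 1b43dd6's history but not 6b8f25c's: {1b43dd6, 313beaa, 92c76e8, ea11656} — 4 commits.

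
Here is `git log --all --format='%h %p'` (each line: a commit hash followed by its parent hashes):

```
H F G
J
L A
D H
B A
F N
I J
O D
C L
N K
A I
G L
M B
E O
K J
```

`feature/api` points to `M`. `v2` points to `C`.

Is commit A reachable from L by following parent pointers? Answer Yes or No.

Yes

Ancestors of L (commits reachable by following parents): {A, I, J, L}.
A is in that set, so it is an ancestor of L.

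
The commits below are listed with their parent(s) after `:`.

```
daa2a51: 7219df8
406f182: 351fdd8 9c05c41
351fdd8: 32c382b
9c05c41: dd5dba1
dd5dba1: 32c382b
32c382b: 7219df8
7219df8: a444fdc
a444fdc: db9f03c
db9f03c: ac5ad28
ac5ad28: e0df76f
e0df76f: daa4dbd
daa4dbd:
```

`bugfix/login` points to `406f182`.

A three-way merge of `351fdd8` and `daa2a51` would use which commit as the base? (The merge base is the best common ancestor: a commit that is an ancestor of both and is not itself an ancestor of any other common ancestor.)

Ancestors of 351fdd8: {32c382b, 351fdd8, 7219df8, a444fdc, ac5ad28, daa4dbd, db9f03c, e0df76f}.
Ancestors of daa2a51: {7219df8, a444fdc, ac5ad28, daa2a51, daa4dbd, db9f03c, e0df76f}.
Common ancestors: {7219df8, a444fdc, ac5ad28, daa4dbd, db9f03c, e0df76f}.
Among these, 7219df8 is not an ancestor of any other common ancestor — it is the merge base.

7219df8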